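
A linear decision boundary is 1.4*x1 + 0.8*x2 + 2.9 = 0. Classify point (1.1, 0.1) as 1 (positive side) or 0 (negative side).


Compute 1.4 * 1.1 + 0.8 * 0.1 + 2.9
= 1.54 + 0.08 + 2.9
= 4.52
Since 4.52 >= 0, the point is on the positive side.

1


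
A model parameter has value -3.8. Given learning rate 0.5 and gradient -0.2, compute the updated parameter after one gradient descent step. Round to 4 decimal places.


w_new = w_old - lr * gradient
= -3.8 - 0.5 * -0.2
= -3.8 - (-0.1)
= -3.7000

-3.7000


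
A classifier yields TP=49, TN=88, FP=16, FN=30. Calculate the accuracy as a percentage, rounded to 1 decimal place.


Accuracy = (TP + TN) / (TP + TN + FP + FN) * 100
= (49 + 88) / (49 + 88 + 16 + 30)
= 137 / 183
= 0.7486
= 74.9%

74.9


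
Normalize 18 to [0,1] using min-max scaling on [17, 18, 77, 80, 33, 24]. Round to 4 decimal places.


Min = 17, Max = 80
Range = 80 - 17 = 63
Scaled = (x - min) / (max - min)
= (18 - 17) / 63
= 1 / 63
= 0.0159

0.0159


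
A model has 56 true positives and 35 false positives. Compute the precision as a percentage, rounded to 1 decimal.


Precision = TP / (TP + FP) * 100
= 56 / (56 + 35)
= 56 / 91
= 0.6154
= 61.5%

61.5


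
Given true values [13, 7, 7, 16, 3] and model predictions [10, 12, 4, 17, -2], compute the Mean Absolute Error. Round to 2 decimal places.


Absolute errors: [3, 5, 3, 1, 5]
Sum of absolute errors = 17
MAE = 17 / 5 = 3.40

3.40


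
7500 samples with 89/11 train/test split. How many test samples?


Train samples = 7500 * 89% = 6675
Test samples = 7500 - 6675
= 825

825


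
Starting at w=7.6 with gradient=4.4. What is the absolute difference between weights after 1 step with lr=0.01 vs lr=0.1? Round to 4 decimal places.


With lr=0.01: w_new = 7.6 - 0.01 * 4.4 = 7.556
With lr=0.1: w_new = 7.6 - 0.1 * 4.4 = 7.16
Absolute difference = |7.556 - 7.16|
= 0.3960

0.3960


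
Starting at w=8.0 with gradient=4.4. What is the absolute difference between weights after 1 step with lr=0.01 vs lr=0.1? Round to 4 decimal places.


With lr=0.01: w_new = 8.0 - 0.01 * 4.4 = 7.956
With lr=0.1: w_new = 8.0 - 0.1 * 4.4 = 7.56
Absolute difference = |7.956 - 7.56|
= 0.3960

0.3960


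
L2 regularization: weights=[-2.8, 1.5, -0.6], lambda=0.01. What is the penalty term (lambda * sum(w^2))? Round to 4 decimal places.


Squaring each weight:
(-2.8)^2 = 7.84
1.5^2 = 2.25
(-0.6)^2 = 0.36
Sum of squares = 10.45
Penalty = 0.01 * 10.45 = 0.1045

0.1045


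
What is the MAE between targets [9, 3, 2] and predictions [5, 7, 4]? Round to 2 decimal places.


Absolute errors: [4, 4, 2]
Sum of absolute errors = 10
MAE = 10 / 3 = 3.33

3.33


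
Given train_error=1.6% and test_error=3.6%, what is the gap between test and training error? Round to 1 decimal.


Generalization gap = test_error - train_error
= 3.6 - 1.6
= 2.0%
A moderate gap.

2.0


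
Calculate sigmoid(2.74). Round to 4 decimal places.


sigmoid(z) = 1 / (1 + exp(-z))
exp(-(2.74)) = exp(-2.74) = 0.0646
1 + 0.0646 = 1.0646
1 / 1.0646 = 0.9393

0.9393


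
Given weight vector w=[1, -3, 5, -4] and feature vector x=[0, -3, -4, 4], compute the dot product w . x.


Element-wise products:
1 * 0 = 0
-3 * -3 = 9
5 * -4 = -20
-4 * 4 = -16
Sum = 0 + 9 + -20 + -16
= -27

-27


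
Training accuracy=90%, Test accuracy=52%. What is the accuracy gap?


Gap = train_accuracy - test_accuracy
= 90 - 52
= 38%
This large gap strongly indicates overfitting.

38


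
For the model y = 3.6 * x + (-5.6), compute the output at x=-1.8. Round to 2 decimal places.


y = 3.6 * -1.8 + (-5.6)
= -6.48 + (-5.6)
= -12.08

-12.08


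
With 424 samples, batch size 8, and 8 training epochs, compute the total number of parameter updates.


Iterations per epoch = 424 / 8 = 53
Total updates = iterations_per_epoch * epochs
= 53 * 8
= 424

424


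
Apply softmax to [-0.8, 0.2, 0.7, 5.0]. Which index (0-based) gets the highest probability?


Softmax is a monotonic transformation, so it preserves the argmax.
We need to find the index of the maximum logit.
Index 0: -0.8
Index 1: 0.2
Index 2: 0.7
Index 3: 5.0
Maximum logit = 5.0 at index 3

3


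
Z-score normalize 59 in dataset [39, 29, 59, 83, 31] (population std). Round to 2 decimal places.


Mean = (39 + 29 + 59 + 83 + 31) / 5 = 48.2
Variance = sum((x_i - mean)^2) / n = 415.36
Std = sqrt(415.36) = 20.3804
Z = (x - mean) / std
= (59 - 48.2) / 20.3804
= 10.8 / 20.3804
= 0.53

0.53


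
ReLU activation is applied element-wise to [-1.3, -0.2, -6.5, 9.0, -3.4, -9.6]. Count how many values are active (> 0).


ReLU(x) = max(0, x) for each element:
ReLU(-1.3) = 0
ReLU(-0.2) = 0
ReLU(-6.5) = 0
ReLU(9.0) = 9.0
ReLU(-3.4) = 0
ReLU(-9.6) = 0
Active neurons (>0): 1

1


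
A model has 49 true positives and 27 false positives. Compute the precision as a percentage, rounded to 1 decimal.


Precision = TP / (TP + FP) * 100
= 49 / (49 + 27)
= 49 / 76
= 0.6447
= 64.5%

64.5


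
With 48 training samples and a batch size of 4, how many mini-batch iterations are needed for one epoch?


Iterations per epoch = dataset_size / batch_size
= 48 / 4
= 12

12


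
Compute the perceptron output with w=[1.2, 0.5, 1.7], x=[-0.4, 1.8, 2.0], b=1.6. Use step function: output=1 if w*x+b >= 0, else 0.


z = w . x + b
= 1.2*-0.4 + 0.5*1.8 + 1.7*2.0 + 1.6
= -0.48 + 0.9 + 3.4 + 1.6
= 3.82 + 1.6
= 5.42
Since z = 5.42 >= 0, output = 1

1


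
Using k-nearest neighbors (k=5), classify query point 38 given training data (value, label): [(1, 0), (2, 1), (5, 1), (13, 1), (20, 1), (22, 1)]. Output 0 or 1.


Distances from query 38:
Point 22 (class 1): distance = 16
Point 20 (class 1): distance = 18
Point 13 (class 1): distance = 25
Point 5 (class 1): distance = 33
Point 2 (class 1): distance = 36
K=5 nearest neighbors: classes = [1, 1, 1, 1, 1]
Votes for class 1: 5 / 5
Majority vote => class 1

1


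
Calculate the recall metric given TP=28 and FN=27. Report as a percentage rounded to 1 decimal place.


Recall = TP / (TP + FN) * 100
= 28 / (28 + 27)
= 28 / 55
= 0.5091
= 50.9%

50.9


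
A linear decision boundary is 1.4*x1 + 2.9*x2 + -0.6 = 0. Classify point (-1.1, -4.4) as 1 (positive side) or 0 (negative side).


Compute 1.4 * -1.1 + 2.9 * -4.4 + -0.6
= -1.54 + -12.76 + -0.6
= -14.9
Since -14.9 < 0, the point is on the negative side.

0


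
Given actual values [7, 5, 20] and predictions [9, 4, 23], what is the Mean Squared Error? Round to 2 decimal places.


Differences: [-2, 1, -3]
Squared errors: [4, 1, 9]
Sum of squared errors = 14
MSE = 14 / 3 = 4.67

4.67


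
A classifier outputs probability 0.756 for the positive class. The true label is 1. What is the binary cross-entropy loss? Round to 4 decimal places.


For y=1: Loss = -log(p)
= -log(0.756)
= -(-0.2797)
= 0.2797

0.2797


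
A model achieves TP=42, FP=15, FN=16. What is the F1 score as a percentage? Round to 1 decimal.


Precision = TP / (TP + FP) = 42 / 57 = 0.7368
Recall = TP / (TP + FN) = 42 / 58 = 0.7241
F1 = 2 * P * R / (P + R)
= 2 * 0.7368 * 0.7241 / (0.7368 + 0.7241)
= 1.0672 / 1.461
= 0.7304
As percentage: 73.0%

73.0


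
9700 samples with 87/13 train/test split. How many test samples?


Train samples = 9700 * 87% = 8439
Test samples = 9700 - 8439
= 1261

1261


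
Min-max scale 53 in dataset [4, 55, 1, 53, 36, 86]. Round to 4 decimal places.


Min = 1, Max = 86
Range = 86 - 1 = 85
Scaled = (x - min) / (max - min)
= (53 - 1) / 85
= 52 / 85
= 0.6118

0.6118


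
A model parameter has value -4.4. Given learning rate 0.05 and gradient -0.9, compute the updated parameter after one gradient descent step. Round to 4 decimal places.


w_new = w_old - lr * gradient
= -4.4 - 0.05 * -0.9
= -4.4 - (-0.045)
= -4.3550

-4.3550


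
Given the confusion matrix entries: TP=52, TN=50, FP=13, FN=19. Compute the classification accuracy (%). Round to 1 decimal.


Accuracy = (TP + TN) / (TP + TN + FP + FN) * 100
= (52 + 50) / (52 + 50 + 13 + 19)
= 102 / 134
= 0.7612
= 76.1%

76.1


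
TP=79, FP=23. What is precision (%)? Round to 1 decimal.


Precision = TP / (TP + FP) * 100
= 79 / (79 + 23)
= 79 / 102
= 0.7745
= 77.5%

77.5


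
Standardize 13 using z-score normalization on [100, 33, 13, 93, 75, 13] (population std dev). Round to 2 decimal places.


Mean = (100 + 33 + 13 + 93 + 75 + 13) / 6 = 54.5
Variance = sum((x_i - mean)^2) / n = 1313.25
Std = sqrt(1313.25) = 36.2388
Z = (x - mean) / std
= (13 - 54.5) / 36.2388
= -41.5 / 36.2388
= -1.15

-1.15


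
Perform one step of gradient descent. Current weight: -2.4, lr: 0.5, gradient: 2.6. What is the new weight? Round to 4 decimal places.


w_new = w_old - lr * gradient
= -2.4 - 0.5 * 2.6
= -2.4 - (1.3)
= -3.7000

-3.7000


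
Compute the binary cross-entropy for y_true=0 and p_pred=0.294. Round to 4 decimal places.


For y=0: Loss = -log(1-p)
= -log(1 - 0.294)
= -log(0.706)
= -(-0.3481)
= 0.3481

0.3481


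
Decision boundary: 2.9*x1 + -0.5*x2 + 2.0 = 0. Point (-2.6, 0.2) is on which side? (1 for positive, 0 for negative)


Compute 2.9 * -2.6 + -0.5 * 0.2 + 2.0
= -7.54 + -0.1 + 2.0
= -5.64
Since -5.64 < 0, the point is on the negative side.

0


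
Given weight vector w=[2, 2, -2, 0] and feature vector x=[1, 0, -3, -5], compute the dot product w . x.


Element-wise products:
2 * 1 = 2
2 * 0 = 0
-2 * -3 = 6
0 * -5 = 0
Sum = 2 + 0 + 6 + 0
= 8

8


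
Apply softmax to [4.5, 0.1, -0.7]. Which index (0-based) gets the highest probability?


Softmax is a monotonic transformation, so it preserves the argmax.
We need to find the index of the maximum logit.
Index 0: 4.5
Index 1: 0.1
Index 2: -0.7
Maximum logit = 4.5 at index 0

0


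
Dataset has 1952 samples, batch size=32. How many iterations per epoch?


Iterations per epoch = dataset_size / batch_size
= 1952 / 32
= 61

61


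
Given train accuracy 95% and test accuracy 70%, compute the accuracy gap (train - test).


Gap = train_accuracy - test_accuracy
= 95 - 70
= 25%
This large gap strongly indicates overfitting.

25


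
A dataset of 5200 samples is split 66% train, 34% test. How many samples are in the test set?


Train samples = 5200 * 66% = 3432
Test samples = 5200 - 3432
= 1768

1768


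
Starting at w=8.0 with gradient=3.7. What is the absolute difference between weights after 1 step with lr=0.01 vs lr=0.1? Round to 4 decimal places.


With lr=0.01: w_new = 8.0 - 0.01 * 3.7 = 7.963
With lr=0.1: w_new = 8.0 - 0.1 * 3.7 = 7.63
Absolute difference = |7.963 - 7.63|
= 0.3330

0.3330


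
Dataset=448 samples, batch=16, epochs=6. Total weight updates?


Iterations per epoch = 448 / 16 = 28
Total updates = iterations_per_epoch * epochs
= 28 * 6
= 168

168


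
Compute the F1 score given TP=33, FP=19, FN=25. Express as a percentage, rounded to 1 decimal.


Precision = TP / (TP + FP) = 33 / 52 = 0.6346
Recall = TP / (TP + FN) = 33 / 58 = 0.569
F1 = 2 * P * R / (P + R)
= 2 * 0.6346 * 0.569 / (0.6346 + 0.569)
= 0.7221 / 1.2036
= 0.6
As percentage: 60.0%

60.0


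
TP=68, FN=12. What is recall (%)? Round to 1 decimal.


Recall = TP / (TP + FN) * 100
= 68 / (68 + 12)
= 68 / 80
= 0.85
= 85.0%

85.0


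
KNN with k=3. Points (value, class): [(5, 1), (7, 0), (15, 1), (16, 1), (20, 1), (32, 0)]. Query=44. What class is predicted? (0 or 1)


Distances from query 44:
Point 32 (class 0): distance = 12
Point 20 (class 1): distance = 24
Point 16 (class 1): distance = 28
K=3 nearest neighbors: classes = [0, 1, 1]
Votes for class 1: 2 / 3
Majority vote => class 1

1


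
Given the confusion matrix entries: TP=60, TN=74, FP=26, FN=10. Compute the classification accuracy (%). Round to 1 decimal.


Accuracy = (TP + TN) / (TP + TN + FP + FN) * 100
= (60 + 74) / (60 + 74 + 26 + 10)
= 134 / 170
= 0.7882
= 78.8%

78.8


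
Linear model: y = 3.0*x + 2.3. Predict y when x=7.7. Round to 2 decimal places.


y = 3.0 * 7.7 + (2.3)
= 23.1 + (2.3)
= 25.40

25.40


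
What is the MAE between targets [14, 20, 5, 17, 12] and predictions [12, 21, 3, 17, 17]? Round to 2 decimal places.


Absolute errors: [2, 1, 2, 0, 5]
Sum of absolute errors = 10
MAE = 10 / 5 = 2.00

2.00


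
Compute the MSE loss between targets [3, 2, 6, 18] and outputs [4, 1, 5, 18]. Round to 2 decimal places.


Differences: [-1, 1, 1, 0]
Squared errors: [1, 1, 1, 0]
Sum of squared errors = 3
MSE = 3 / 4 = 0.75

0.75


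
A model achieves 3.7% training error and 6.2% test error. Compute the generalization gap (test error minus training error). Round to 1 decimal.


Generalization gap = test_error - train_error
= 6.2 - 3.7
= 2.5%
A moderate gap.

2.5


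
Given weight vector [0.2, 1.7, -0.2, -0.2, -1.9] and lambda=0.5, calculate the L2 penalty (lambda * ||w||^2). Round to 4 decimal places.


Squaring each weight:
0.2^2 = 0.04
1.7^2 = 2.89
(-0.2)^2 = 0.04
(-0.2)^2 = 0.04
(-1.9)^2 = 3.61
Sum of squares = 6.62
Penalty = 0.5 * 6.62 = 3.3100

3.3100


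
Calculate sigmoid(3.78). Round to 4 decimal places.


sigmoid(z) = 1 / (1 + exp(-z))
exp(-(3.78)) = exp(-3.78) = 0.0228
1 + 0.0228 = 1.0228
1 / 1.0228 = 0.9777

0.9777


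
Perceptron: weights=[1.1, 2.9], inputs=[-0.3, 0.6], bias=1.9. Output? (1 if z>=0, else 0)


z = w . x + b
= 1.1*-0.3 + 2.9*0.6 + 1.9
= -0.33 + 1.74 + 1.9
= 1.41 + 1.9
= 3.31
Since z = 3.31 >= 0, output = 1

1


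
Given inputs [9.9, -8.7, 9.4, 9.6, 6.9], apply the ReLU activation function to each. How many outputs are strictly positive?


ReLU(x) = max(0, x) for each element:
ReLU(9.9) = 9.9
ReLU(-8.7) = 0
ReLU(9.4) = 9.4
ReLU(9.6) = 9.6
ReLU(6.9) = 6.9
Active neurons (>0): 4

4


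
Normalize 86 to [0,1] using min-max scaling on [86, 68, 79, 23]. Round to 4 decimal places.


Min = 23, Max = 86
Range = 86 - 23 = 63
Scaled = (x - min) / (max - min)
= (86 - 23) / 63
= 63 / 63
= 1.0000

1.0000


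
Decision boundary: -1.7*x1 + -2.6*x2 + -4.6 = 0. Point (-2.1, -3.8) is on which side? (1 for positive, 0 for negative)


Compute -1.7 * -2.1 + -2.6 * -3.8 + -4.6
= 3.57 + 9.88 + -4.6
= 8.85
Since 8.85 >= 0, the point is on the positive side.

1


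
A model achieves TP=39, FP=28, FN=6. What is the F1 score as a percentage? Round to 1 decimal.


Precision = TP / (TP + FP) = 39 / 67 = 0.5821
Recall = TP / (TP + FN) = 39 / 45 = 0.8667
F1 = 2 * P * R / (P + R)
= 2 * 0.5821 * 0.8667 / (0.5821 + 0.8667)
= 1.009 / 1.4488
= 0.6964
As percentage: 69.6%

69.6


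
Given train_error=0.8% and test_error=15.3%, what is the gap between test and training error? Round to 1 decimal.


Generalization gap = test_error - train_error
= 15.3 - 0.8
= 14.5%
A large gap suggests overfitting.

14.5


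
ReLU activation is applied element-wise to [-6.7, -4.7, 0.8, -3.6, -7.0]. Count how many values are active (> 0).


ReLU(x) = max(0, x) for each element:
ReLU(-6.7) = 0
ReLU(-4.7) = 0
ReLU(0.8) = 0.8
ReLU(-3.6) = 0
ReLU(-7.0) = 0
Active neurons (>0): 1

1


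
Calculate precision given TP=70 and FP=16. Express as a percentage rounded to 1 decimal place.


Precision = TP / (TP + FP) * 100
= 70 / (70 + 16)
= 70 / 86
= 0.814
= 81.4%

81.4


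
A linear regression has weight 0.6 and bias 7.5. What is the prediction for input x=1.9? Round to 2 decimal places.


y = 0.6 * 1.9 + (7.5)
= 1.14 + (7.5)
= 8.64

8.64


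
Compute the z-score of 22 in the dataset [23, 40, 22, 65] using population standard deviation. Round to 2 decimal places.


Mean = (23 + 40 + 22 + 65) / 4 = 37.5
Variance = sum((x_i - mean)^2) / n = 303.25
Std = sqrt(303.25) = 17.4141
Z = (x - mean) / std
= (22 - 37.5) / 17.4141
= -15.5 / 17.4141
= -0.89

-0.89


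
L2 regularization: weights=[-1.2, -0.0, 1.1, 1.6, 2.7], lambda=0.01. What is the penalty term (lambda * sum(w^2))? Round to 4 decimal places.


Squaring each weight:
(-1.2)^2 = 1.44
(-0.0)^2 = 0.0
1.1^2 = 1.21
1.6^2 = 2.56
2.7^2 = 7.29
Sum of squares = 12.5
Penalty = 0.01 * 12.5 = 0.1250

0.1250


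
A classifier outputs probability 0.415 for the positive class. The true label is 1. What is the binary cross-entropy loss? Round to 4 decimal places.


For y=1: Loss = -log(p)
= -log(0.415)
= -(-0.8795)
= 0.8795

0.8795


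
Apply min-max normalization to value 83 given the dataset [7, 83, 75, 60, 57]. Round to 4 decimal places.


Min = 7, Max = 83
Range = 83 - 7 = 76
Scaled = (x - min) / (max - min)
= (83 - 7) / 76
= 76 / 76
= 1.0000

1.0000


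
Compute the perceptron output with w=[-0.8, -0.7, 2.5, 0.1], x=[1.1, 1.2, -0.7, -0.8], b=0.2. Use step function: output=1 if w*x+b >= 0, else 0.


z = w . x + b
= -0.8*1.1 + -0.7*1.2 + 2.5*-0.7 + 0.1*-0.8 + 0.2
= -0.88 + -0.84 + -1.75 + -0.08 + 0.2
= -3.55 + 0.2
= -3.35
Since z = -3.35 < 0, output = 0

0


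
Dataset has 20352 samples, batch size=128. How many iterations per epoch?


Iterations per epoch = dataset_size / batch_size
= 20352 / 128
= 159

159


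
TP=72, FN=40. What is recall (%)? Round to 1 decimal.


Recall = TP / (TP + FN) * 100
= 72 / (72 + 40)
= 72 / 112
= 0.6429
= 64.3%

64.3


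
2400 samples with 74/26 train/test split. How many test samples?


Train samples = 2400 * 74% = 1776
Test samples = 2400 - 1776
= 624

624


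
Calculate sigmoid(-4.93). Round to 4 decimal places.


sigmoid(z) = 1 / (1 + exp(-z))
exp(-(-4.93)) = exp(4.93) = 138.3795
1 + 138.3795 = 139.3795
1 / 139.3795 = 0.0072

0.0072


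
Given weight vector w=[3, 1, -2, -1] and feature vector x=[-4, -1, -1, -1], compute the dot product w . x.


Element-wise products:
3 * -4 = -12
1 * -1 = -1
-2 * -1 = 2
-1 * -1 = 1
Sum = -12 + -1 + 2 + 1
= -10

-10


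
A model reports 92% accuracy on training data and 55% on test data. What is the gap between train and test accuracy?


Gap = train_accuracy - test_accuracy
= 92 - 55
= 37%
This large gap strongly indicates overfitting.

37


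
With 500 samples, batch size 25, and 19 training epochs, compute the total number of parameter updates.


Iterations per epoch = 500 / 25 = 20
Total updates = iterations_per_epoch * epochs
= 20 * 19
= 380

380


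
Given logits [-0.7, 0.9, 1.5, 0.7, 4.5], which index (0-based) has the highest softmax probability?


Softmax is a monotonic transformation, so it preserves the argmax.
We need to find the index of the maximum logit.
Index 0: -0.7
Index 1: 0.9
Index 2: 1.5
Index 3: 0.7
Index 4: 4.5
Maximum logit = 4.5 at index 4

4


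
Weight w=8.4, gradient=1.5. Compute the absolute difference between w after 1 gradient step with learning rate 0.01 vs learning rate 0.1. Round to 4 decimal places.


With lr=0.01: w_new = 8.4 - 0.01 * 1.5 = 8.385
With lr=0.1: w_new = 8.4 - 0.1 * 1.5 = 8.25
Absolute difference = |8.385 - 8.25|
= 0.1350

0.1350


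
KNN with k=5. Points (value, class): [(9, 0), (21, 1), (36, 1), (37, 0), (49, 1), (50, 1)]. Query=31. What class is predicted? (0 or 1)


Distances from query 31:
Point 36 (class 1): distance = 5
Point 37 (class 0): distance = 6
Point 21 (class 1): distance = 10
Point 49 (class 1): distance = 18
Point 50 (class 1): distance = 19
K=5 nearest neighbors: classes = [1, 0, 1, 1, 1]
Votes for class 1: 4 / 5
Majority vote => class 1

1


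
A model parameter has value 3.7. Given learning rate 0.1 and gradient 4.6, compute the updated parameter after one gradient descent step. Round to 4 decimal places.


w_new = w_old - lr * gradient
= 3.7 - 0.1 * 4.6
= 3.7 - (0.46)
= 3.2400

3.2400


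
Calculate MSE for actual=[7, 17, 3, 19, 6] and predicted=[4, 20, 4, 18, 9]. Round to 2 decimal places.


Differences: [3, -3, -1, 1, -3]
Squared errors: [9, 9, 1, 1, 9]
Sum of squared errors = 29
MSE = 29 / 5 = 5.80

5.80


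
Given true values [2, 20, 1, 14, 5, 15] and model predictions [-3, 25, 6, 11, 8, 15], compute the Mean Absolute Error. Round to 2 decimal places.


Absolute errors: [5, 5, 5, 3, 3, 0]
Sum of absolute errors = 21
MAE = 21 / 6 = 3.50

3.50


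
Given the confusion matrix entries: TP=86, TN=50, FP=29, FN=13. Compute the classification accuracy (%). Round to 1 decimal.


Accuracy = (TP + TN) / (TP + TN + FP + FN) * 100
= (86 + 50) / (86 + 50 + 29 + 13)
= 136 / 178
= 0.764
= 76.4%

76.4


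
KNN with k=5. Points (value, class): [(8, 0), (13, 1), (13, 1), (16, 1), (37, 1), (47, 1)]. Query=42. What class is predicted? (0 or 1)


Distances from query 42:
Point 37 (class 1): distance = 5
Point 47 (class 1): distance = 5
Point 16 (class 1): distance = 26
Point 13 (class 1): distance = 29
Point 13 (class 1): distance = 29
K=5 nearest neighbors: classes = [1, 1, 1, 1, 1]
Votes for class 1: 5 / 5
Majority vote => class 1

1


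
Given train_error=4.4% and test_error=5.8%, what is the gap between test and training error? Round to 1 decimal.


Generalization gap = test_error - train_error
= 5.8 - 4.4
= 1.4%
A small gap suggests good generalization.

1.4


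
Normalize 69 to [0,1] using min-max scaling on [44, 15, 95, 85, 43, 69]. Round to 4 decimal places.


Min = 15, Max = 95
Range = 95 - 15 = 80
Scaled = (x - min) / (max - min)
= (69 - 15) / 80
= 54 / 80
= 0.6750

0.6750


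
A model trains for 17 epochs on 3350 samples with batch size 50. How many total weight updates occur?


Iterations per epoch = 3350 / 50 = 67
Total updates = iterations_per_epoch * epochs
= 67 * 17
= 1139

1139


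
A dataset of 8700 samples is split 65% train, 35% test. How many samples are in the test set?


Train samples = 8700 * 65% = 5655
Test samples = 8700 - 5655
= 3045

3045


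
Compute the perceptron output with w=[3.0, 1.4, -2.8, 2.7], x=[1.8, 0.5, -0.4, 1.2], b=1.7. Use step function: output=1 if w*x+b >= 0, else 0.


z = w . x + b
= 3.0*1.8 + 1.4*0.5 + -2.8*-0.4 + 2.7*1.2 + 1.7
= 5.4 + 0.7 + 1.12 + 3.24 + 1.7
= 10.46 + 1.7
= 12.16
Since z = 12.16 >= 0, output = 1

1


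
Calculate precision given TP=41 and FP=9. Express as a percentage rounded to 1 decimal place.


Precision = TP / (TP + FP) * 100
= 41 / (41 + 9)
= 41 / 50
= 0.82
= 82.0%

82.0


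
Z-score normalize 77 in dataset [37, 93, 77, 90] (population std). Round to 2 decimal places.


Mean = (37 + 93 + 77 + 90) / 4 = 74.25
Variance = sum((x_i - mean)^2) / n = 498.6875
Std = sqrt(498.6875) = 22.3313
Z = (x - mean) / std
= (77 - 74.25) / 22.3313
= 2.75 / 22.3313
= 0.12

0.12


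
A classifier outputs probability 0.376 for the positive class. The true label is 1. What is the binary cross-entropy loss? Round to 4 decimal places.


For y=1: Loss = -log(p)
= -log(0.376)
= -(-0.9782)
= 0.9782

0.9782


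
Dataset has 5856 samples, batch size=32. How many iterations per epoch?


Iterations per epoch = dataset_size / batch_size
= 5856 / 32
= 183

183


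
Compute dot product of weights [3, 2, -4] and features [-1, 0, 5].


Element-wise products:
3 * -1 = -3
2 * 0 = 0
-4 * 5 = -20
Sum = -3 + 0 + -20
= -23

-23


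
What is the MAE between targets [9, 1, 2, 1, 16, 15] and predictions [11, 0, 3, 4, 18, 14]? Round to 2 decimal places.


Absolute errors: [2, 1, 1, 3, 2, 1]
Sum of absolute errors = 10
MAE = 10 / 6 = 1.67

1.67


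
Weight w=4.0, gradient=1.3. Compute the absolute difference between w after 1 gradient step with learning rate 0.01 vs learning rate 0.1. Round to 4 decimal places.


With lr=0.01: w_new = 4.0 - 0.01 * 1.3 = 3.987
With lr=0.1: w_new = 4.0 - 0.1 * 1.3 = 3.87
Absolute difference = |3.987 - 3.87|
= 0.1170

0.1170


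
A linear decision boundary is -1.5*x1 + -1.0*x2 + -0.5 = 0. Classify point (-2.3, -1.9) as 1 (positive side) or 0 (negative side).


Compute -1.5 * -2.3 + -1.0 * -1.9 + -0.5
= 3.45 + 1.9 + -0.5
= 4.85
Since 4.85 >= 0, the point is on the positive side.

1


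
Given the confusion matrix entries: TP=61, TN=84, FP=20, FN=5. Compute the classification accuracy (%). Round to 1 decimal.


Accuracy = (TP + TN) / (TP + TN + FP + FN) * 100
= (61 + 84) / (61 + 84 + 20 + 5)
= 145 / 170
= 0.8529
= 85.3%

85.3


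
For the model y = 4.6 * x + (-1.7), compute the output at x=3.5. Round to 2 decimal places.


y = 4.6 * 3.5 + (-1.7)
= 16.1 + (-1.7)
= 14.40

14.40


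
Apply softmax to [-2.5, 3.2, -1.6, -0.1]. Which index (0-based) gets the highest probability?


Softmax is a monotonic transformation, so it preserves the argmax.
We need to find the index of the maximum logit.
Index 0: -2.5
Index 1: 3.2
Index 2: -1.6
Index 3: -0.1
Maximum logit = 3.2 at index 1

1


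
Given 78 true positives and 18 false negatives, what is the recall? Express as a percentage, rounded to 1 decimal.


Recall = TP / (TP + FN) * 100
= 78 / (78 + 18)
= 78 / 96
= 0.8125
= 81.3%

81.3


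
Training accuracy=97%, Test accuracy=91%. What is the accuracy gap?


Gap = train_accuracy - test_accuracy
= 97 - 91
= 6%
This moderate gap may indicate mild overfitting.

6


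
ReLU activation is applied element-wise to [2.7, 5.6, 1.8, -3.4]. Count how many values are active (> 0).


ReLU(x) = max(0, x) for each element:
ReLU(2.7) = 2.7
ReLU(5.6) = 5.6
ReLU(1.8) = 1.8
ReLU(-3.4) = 0
Active neurons (>0): 3

3


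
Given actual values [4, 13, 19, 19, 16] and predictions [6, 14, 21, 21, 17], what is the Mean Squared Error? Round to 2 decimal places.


Differences: [-2, -1, -2, -2, -1]
Squared errors: [4, 1, 4, 4, 1]
Sum of squared errors = 14
MSE = 14 / 5 = 2.80

2.80


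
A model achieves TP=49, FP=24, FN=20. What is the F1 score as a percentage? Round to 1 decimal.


Precision = TP / (TP + FP) = 49 / 73 = 0.6712
Recall = TP / (TP + FN) = 49 / 69 = 0.7101
F1 = 2 * P * R / (P + R)
= 2 * 0.6712 * 0.7101 / (0.6712 + 0.7101)
= 0.9533 / 1.3814
= 0.6901
As percentage: 69.0%

69.0


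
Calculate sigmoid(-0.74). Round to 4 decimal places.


sigmoid(z) = 1 / (1 + exp(-z))
exp(-(-0.74)) = exp(0.74) = 2.0959
1 + 2.0959 = 3.0959
1 / 3.0959 = 0.3230

0.3230


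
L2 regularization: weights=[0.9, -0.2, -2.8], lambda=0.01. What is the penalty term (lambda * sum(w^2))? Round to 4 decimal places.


Squaring each weight:
0.9^2 = 0.81
(-0.2)^2 = 0.04
(-2.8)^2 = 7.84
Sum of squares = 8.69
Penalty = 0.01 * 8.69 = 0.0869

0.0869


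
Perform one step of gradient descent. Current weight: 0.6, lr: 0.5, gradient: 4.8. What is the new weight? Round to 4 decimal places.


w_new = w_old - lr * gradient
= 0.6 - 0.5 * 4.8
= 0.6 - (2.4)
= -1.8000

-1.8000


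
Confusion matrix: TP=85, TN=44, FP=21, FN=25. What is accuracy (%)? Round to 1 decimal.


Accuracy = (TP + TN) / (TP + TN + FP + FN) * 100
= (85 + 44) / (85 + 44 + 21 + 25)
= 129 / 175
= 0.7371
= 73.7%

73.7


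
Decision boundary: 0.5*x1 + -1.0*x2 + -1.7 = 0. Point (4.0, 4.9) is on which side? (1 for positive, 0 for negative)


Compute 0.5 * 4.0 + -1.0 * 4.9 + -1.7
= 2.0 + -4.9 + -1.7
= -4.6
Since -4.6 < 0, the point is on the negative side.

0


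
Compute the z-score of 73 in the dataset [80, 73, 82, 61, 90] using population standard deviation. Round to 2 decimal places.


Mean = (80 + 73 + 82 + 61 + 90) / 5 = 77.2
Variance = sum((x_i - mean)^2) / n = 94.96
Std = sqrt(94.96) = 9.7447
Z = (x - mean) / std
= (73 - 77.2) / 9.7447
= -4.2 / 9.7447
= -0.43

-0.43


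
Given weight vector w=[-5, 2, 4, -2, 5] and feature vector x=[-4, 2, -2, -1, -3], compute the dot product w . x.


Element-wise products:
-5 * -4 = 20
2 * 2 = 4
4 * -2 = -8
-2 * -1 = 2
5 * -3 = -15
Sum = 20 + 4 + -8 + 2 + -15
= 3

3


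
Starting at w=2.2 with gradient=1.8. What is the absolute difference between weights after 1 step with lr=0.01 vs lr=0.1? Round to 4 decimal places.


With lr=0.01: w_new = 2.2 - 0.01 * 1.8 = 2.182
With lr=0.1: w_new = 2.2 - 0.1 * 1.8 = 2.02
Absolute difference = |2.182 - 2.02|
= 0.1620

0.1620


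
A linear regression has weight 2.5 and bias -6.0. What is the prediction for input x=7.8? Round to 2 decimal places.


y = 2.5 * 7.8 + (-6.0)
= 19.5 + (-6.0)
= 13.50

13.50


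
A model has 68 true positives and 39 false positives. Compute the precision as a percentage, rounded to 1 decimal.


Precision = TP / (TP + FP) * 100
= 68 / (68 + 39)
= 68 / 107
= 0.6355
= 63.6%

63.6


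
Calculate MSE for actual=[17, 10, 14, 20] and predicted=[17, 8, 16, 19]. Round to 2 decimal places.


Differences: [0, 2, -2, 1]
Squared errors: [0, 4, 4, 1]
Sum of squared errors = 9
MSE = 9 / 4 = 2.25

2.25


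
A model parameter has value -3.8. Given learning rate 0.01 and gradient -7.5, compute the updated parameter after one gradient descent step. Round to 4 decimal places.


w_new = w_old - lr * gradient
= -3.8 - 0.01 * -7.5
= -3.8 - (-0.075)
= -3.7250

-3.7250


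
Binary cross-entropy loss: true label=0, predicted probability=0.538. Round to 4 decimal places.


For y=0: Loss = -log(1-p)
= -log(1 - 0.538)
= -log(0.462)
= -(-0.7722)
= 0.7722

0.7722


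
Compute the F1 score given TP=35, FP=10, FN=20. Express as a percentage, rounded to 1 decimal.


Precision = TP / (TP + FP) = 35 / 45 = 0.7778
Recall = TP / (TP + FN) = 35 / 55 = 0.6364
F1 = 2 * P * R / (P + R)
= 2 * 0.7778 * 0.6364 / (0.7778 + 0.6364)
= 0.9899 / 1.4141
= 0.7
As percentage: 70.0%

70.0


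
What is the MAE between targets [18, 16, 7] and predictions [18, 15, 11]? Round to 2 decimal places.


Absolute errors: [0, 1, 4]
Sum of absolute errors = 5
MAE = 5 / 3 = 1.67

1.67


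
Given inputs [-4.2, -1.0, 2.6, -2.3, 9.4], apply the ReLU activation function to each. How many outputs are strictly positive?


ReLU(x) = max(0, x) for each element:
ReLU(-4.2) = 0
ReLU(-1.0) = 0
ReLU(2.6) = 2.6
ReLU(-2.3) = 0
ReLU(9.4) = 9.4
Active neurons (>0): 2

2


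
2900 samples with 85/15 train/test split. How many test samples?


Train samples = 2900 * 85% = 2465
Test samples = 2900 - 2465
= 435

435


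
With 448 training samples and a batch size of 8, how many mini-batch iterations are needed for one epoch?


Iterations per epoch = dataset_size / batch_size
= 448 / 8
= 56

56


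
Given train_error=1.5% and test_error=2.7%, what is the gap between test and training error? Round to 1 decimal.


Generalization gap = test_error - train_error
= 2.7 - 1.5
= 1.2%
A small gap suggests good generalization.

1.2


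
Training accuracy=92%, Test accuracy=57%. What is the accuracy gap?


Gap = train_accuracy - test_accuracy
= 92 - 57
= 35%
This large gap strongly indicates overfitting.

35


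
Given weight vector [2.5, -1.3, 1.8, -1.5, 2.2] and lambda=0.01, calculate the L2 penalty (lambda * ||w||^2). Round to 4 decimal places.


Squaring each weight:
2.5^2 = 6.25
(-1.3)^2 = 1.69
1.8^2 = 3.24
(-1.5)^2 = 2.25
2.2^2 = 4.84
Sum of squares = 18.27
Penalty = 0.01 * 18.27 = 0.1827

0.1827


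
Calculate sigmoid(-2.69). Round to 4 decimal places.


sigmoid(z) = 1 / (1 + exp(-z))
exp(-(-2.69)) = exp(2.69) = 14.7317
1 + 14.7317 = 15.7317
1 / 15.7317 = 0.0636

0.0636


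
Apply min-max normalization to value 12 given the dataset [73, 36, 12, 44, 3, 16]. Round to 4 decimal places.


Min = 3, Max = 73
Range = 73 - 3 = 70
Scaled = (x - min) / (max - min)
= (12 - 3) / 70
= 9 / 70
= 0.1286

0.1286


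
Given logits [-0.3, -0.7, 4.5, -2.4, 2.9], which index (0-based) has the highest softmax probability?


Softmax is a monotonic transformation, so it preserves the argmax.
We need to find the index of the maximum logit.
Index 0: -0.3
Index 1: -0.7
Index 2: 4.5
Index 3: -2.4
Index 4: 2.9
Maximum logit = 4.5 at index 2

2


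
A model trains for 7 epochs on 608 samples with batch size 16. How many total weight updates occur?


Iterations per epoch = 608 / 16 = 38
Total updates = iterations_per_epoch * epochs
= 38 * 7
= 266

266


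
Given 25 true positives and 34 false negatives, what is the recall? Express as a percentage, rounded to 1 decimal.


Recall = TP / (TP + FN) * 100
= 25 / (25 + 34)
= 25 / 59
= 0.4237
= 42.4%

42.4


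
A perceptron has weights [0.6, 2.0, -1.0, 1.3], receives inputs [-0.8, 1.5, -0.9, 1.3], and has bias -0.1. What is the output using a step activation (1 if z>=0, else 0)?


z = w . x + b
= 0.6*-0.8 + 2.0*1.5 + -1.0*-0.9 + 1.3*1.3 + -0.1
= -0.48 + 3.0 + 0.9 + 1.69 + -0.1
= 5.11 + -0.1
= 5.01
Since z = 5.01 >= 0, output = 1

1


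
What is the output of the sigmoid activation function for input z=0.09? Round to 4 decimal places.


sigmoid(z) = 1 / (1 + exp(-z))
exp(-(0.09)) = exp(-0.09) = 0.9139
1 + 0.9139 = 1.9139
1 / 1.9139 = 0.5225

0.5225


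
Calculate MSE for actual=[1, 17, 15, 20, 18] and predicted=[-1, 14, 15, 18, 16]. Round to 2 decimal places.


Differences: [2, 3, 0, 2, 2]
Squared errors: [4, 9, 0, 4, 4]
Sum of squared errors = 21
MSE = 21 / 5 = 4.20

4.20


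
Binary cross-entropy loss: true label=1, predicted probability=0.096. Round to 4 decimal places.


For y=1: Loss = -log(p)
= -log(0.096)
= -(-2.3434)
= 2.3434

2.3434


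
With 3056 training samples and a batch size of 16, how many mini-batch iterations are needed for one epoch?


Iterations per epoch = dataset_size / batch_size
= 3056 / 16
= 191

191


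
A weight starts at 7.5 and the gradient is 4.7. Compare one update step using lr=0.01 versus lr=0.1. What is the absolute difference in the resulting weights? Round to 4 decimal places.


With lr=0.01: w_new = 7.5 - 0.01 * 4.7 = 7.453
With lr=0.1: w_new = 7.5 - 0.1 * 4.7 = 7.03
Absolute difference = |7.453 - 7.03|
= 0.4230

0.4230


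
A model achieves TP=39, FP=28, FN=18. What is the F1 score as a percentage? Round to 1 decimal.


Precision = TP / (TP + FP) = 39 / 67 = 0.5821
Recall = TP / (TP + FN) = 39 / 57 = 0.6842
F1 = 2 * P * R / (P + R)
= 2 * 0.5821 * 0.6842 / (0.5821 + 0.6842)
= 0.7965 / 1.2663
= 0.629
As percentage: 62.9%

62.9


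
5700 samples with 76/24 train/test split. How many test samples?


Train samples = 5700 * 76% = 4332
Test samples = 5700 - 4332
= 1368

1368


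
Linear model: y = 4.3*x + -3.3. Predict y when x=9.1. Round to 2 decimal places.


y = 4.3 * 9.1 + (-3.3)
= 39.13 + (-3.3)
= 35.83

35.83


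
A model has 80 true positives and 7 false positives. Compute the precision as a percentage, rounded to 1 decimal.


Precision = TP / (TP + FP) * 100
= 80 / (80 + 7)
= 80 / 87
= 0.9195
= 92.0%

92.0


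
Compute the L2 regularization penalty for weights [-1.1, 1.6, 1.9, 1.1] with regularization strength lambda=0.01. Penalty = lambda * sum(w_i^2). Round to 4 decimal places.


Squaring each weight:
(-1.1)^2 = 1.21
1.6^2 = 2.56
1.9^2 = 3.61
1.1^2 = 1.21
Sum of squares = 8.59
Penalty = 0.01 * 8.59 = 0.0859

0.0859


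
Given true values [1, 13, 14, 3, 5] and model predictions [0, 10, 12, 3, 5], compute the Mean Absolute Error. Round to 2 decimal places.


Absolute errors: [1, 3, 2, 0, 0]
Sum of absolute errors = 6
MAE = 6 / 5 = 1.20

1.20


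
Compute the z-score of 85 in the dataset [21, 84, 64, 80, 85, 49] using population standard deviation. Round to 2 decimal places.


Mean = (21 + 84 + 64 + 80 + 85 + 49) / 6 = 63.8333
Variance = sum((x_i - mean)^2) / n = 528.4722
Std = sqrt(528.4722) = 22.9885
Z = (x - mean) / std
= (85 - 63.8333) / 22.9885
= 21.1667 / 22.9885
= 0.92

0.92


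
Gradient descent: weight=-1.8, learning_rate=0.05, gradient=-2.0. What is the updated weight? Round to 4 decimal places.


w_new = w_old - lr * gradient
= -1.8 - 0.05 * -2.0
= -1.8 - (-0.1)
= -1.7000

-1.7000


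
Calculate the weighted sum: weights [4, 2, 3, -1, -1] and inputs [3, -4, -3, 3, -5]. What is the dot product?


Element-wise products:
4 * 3 = 12
2 * -4 = -8
3 * -3 = -9
-1 * 3 = -3
-1 * -5 = 5
Sum = 12 + -8 + -9 + -3 + 5
= -3

-3


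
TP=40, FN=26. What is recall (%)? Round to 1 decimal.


Recall = TP / (TP + FN) * 100
= 40 / (40 + 26)
= 40 / 66
= 0.6061
= 60.6%

60.6


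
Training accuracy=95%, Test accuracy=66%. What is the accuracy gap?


Gap = train_accuracy - test_accuracy
= 95 - 66
= 29%
This large gap strongly indicates overfitting.

29


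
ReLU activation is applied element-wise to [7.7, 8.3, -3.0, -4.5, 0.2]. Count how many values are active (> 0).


ReLU(x) = max(0, x) for each element:
ReLU(7.7) = 7.7
ReLU(8.3) = 8.3
ReLU(-3.0) = 0
ReLU(-4.5) = 0
ReLU(0.2) = 0.2
Active neurons (>0): 3

3


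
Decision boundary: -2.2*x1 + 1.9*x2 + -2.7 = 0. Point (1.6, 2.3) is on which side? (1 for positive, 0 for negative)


Compute -2.2 * 1.6 + 1.9 * 2.3 + -2.7
= -3.52 + 4.37 + -2.7
= -1.85
Since -1.85 < 0, the point is on the negative side.

0


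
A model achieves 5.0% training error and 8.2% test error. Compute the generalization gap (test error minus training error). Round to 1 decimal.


Generalization gap = test_error - train_error
= 8.2 - 5.0
= 3.2%
A moderate gap.

3.2


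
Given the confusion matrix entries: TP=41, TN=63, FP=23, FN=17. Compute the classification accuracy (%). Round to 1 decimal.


Accuracy = (TP + TN) / (TP + TN + FP + FN) * 100
= (41 + 63) / (41 + 63 + 23 + 17)
= 104 / 144
= 0.7222
= 72.2%

72.2


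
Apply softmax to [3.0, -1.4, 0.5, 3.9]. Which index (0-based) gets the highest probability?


Softmax is a monotonic transformation, so it preserves the argmax.
We need to find the index of the maximum logit.
Index 0: 3.0
Index 1: -1.4
Index 2: 0.5
Index 3: 3.9
Maximum logit = 3.9 at index 3

3


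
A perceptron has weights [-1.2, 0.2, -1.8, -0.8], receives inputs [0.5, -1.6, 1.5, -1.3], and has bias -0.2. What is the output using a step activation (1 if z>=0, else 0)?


z = w . x + b
= -1.2*0.5 + 0.2*-1.6 + -1.8*1.5 + -0.8*-1.3 + -0.2
= -0.6 + -0.32 + -2.7 + 1.04 + -0.2
= -2.58 + -0.2
= -2.78
Since z = -2.78 < 0, output = 0

0


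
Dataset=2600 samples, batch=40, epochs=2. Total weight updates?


Iterations per epoch = 2600 / 40 = 65
Total updates = iterations_per_epoch * epochs
= 65 * 2
= 130

130


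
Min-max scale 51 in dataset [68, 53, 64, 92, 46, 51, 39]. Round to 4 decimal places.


Min = 39, Max = 92
Range = 92 - 39 = 53
Scaled = (x - min) / (max - min)
= (51 - 39) / 53
= 12 / 53
= 0.2264

0.2264


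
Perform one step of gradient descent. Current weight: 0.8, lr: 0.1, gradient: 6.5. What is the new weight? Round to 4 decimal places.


w_new = w_old - lr * gradient
= 0.8 - 0.1 * 6.5
= 0.8 - (0.65)
= 0.1500

0.1500


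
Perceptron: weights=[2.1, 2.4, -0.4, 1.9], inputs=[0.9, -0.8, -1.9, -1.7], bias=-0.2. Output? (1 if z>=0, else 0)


z = w . x + b
= 2.1*0.9 + 2.4*-0.8 + -0.4*-1.9 + 1.9*-1.7 + -0.2
= 1.89 + -1.92 + 0.76 + -3.23 + -0.2
= -2.5 + -0.2
= -2.7
Since z = -2.7 < 0, output = 0

0


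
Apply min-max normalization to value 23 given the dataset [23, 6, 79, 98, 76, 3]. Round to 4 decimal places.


Min = 3, Max = 98
Range = 98 - 3 = 95
Scaled = (x - min) / (max - min)
= (23 - 3) / 95
= 20 / 95
= 0.2105

0.2105


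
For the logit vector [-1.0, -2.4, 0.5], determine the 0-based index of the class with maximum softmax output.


Softmax is a monotonic transformation, so it preserves the argmax.
We need to find the index of the maximum logit.
Index 0: -1.0
Index 1: -2.4
Index 2: 0.5
Maximum logit = 0.5 at index 2

2


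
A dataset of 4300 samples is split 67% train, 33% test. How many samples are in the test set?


Train samples = 4300 * 67% = 2881
Test samples = 4300 - 2881
= 1419

1419


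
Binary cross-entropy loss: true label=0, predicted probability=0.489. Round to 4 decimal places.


For y=0: Loss = -log(1-p)
= -log(1 - 0.489)
= -log(0.511)
= -(-0.6714)
= 0.6714

0.6714


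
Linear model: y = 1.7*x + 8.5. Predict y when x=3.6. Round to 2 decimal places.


y = 1.7 * 3.6 + (8.5)
= 6.12 + (8.5)
= 14.62

14.62


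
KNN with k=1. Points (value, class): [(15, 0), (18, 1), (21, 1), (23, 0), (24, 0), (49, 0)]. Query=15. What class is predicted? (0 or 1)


Distances from query 15:
Point 15 (class 0): distance = 0
K=1 nearest neighbors: classes = [0]
Votes for class 1: 0 / 1
Majority vote => class 0

0


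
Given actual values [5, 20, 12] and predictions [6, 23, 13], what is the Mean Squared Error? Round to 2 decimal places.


Differences: [-1, -3, -1]
Squared errors: [1, 9, 1]
Sum of squared errors = 11
MSE = 11 / 3 = 3.67

3.67
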